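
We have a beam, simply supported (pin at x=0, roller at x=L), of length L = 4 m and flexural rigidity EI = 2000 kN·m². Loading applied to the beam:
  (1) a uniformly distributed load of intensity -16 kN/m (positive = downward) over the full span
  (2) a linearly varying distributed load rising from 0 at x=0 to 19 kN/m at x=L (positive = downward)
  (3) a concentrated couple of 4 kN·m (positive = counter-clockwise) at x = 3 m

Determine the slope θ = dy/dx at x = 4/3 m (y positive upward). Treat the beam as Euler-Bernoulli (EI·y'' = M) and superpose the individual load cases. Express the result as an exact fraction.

θ(4/3) = 15199/4860000 rad

Load 1 — uniform load w=-16 kN/m over full span:
  θ_1 = -w(L³-6Lx²+4x³)/(24EI) = -(-16)·(4³-6·4·(4/3)²+4·(4/3)³)/(24·2000) = 104/10125 rad
Load 2 — triangular load w₀=19 kN/m (0→w₀ over full span):
  θ_2 = -w₀(7L⁴-30L²x²+15x⁴)/(360LEI) = -19·(7·4⁴-30·4²·(4/3)²+15·(4/3)⁴)/(360·4·2000) = -988/151875 rad
Load 3 — applied couple M₀=4 kN·m at a=3 m (b=L-a=1):
  θ_3 = (M₀x²/(2L)+C₁)/EI  [x≤a] with C₁=M₀(3b²-L²)/(6L)=-13/6 = (4·(4/3)²/(2·4)+(-13/6))/2000 = -23/36000 rad
Superposition: θ = Σ θ_i = 15199/4860000 rad ≈ 0.003127 rad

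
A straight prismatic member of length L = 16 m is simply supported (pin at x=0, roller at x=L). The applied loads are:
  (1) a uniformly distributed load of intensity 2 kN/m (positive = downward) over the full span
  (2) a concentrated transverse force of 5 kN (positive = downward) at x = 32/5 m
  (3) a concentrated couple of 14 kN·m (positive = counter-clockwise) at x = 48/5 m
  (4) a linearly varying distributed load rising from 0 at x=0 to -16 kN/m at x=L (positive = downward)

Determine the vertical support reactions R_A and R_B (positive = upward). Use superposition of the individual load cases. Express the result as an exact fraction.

R_A = -547/24 kN, R_B = -1637/24 kN

Load 1 — uniform load w=2 kN/m over full span:
  R_A = wL/2 = 2·16/2 = 16 kN
  R_B = wL/2 = 2·16/2 = 16 kN
Load 2 — point force P=5 kN at a=32/5 m (b=L-a=48/5):
  R_A = Pb/L = 5·(48/5)/16 = 3 kN
  R_B = Pa/L = 5·(32/5)/16 = 2 kN
Load 3 — applied couple M₀=14 kN·m at a=48/5 m (b=L-a=32/5):
  R_A = M₀/L = 14/16 = 7/8 kN
  R_B = -M₀/L = -14/16 = -7/8 kN
Load 4 — triangular load w₀=-16 kN/m (0→w₀ over full span):
  R_A = w₀L/6 = (-16)·16/6 = -128/3 kN
  R_B = w₀L/3 = (-16)·16/3 = -256/3 kN
Superposition: R_A = -547/24 kN, R_B = -1637/24 kN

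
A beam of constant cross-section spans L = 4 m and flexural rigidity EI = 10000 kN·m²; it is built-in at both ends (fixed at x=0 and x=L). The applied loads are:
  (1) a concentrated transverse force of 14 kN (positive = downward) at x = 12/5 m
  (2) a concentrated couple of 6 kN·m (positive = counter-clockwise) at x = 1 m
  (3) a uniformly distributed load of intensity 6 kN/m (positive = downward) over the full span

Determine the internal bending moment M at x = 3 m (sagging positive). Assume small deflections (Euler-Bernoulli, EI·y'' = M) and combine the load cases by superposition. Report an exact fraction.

M(3) = 4391/2000 kN·m

Load 1 — point force P=14 kN at a=12/5 m (b=L-a=8/5):
  M_1 = Pa²(a+3b)(L-x)/L³ - Pa²b/L²  [x>a] = 14·(12/5)²·((12/5)+3·(8/5))·(4-3)/4³ - 14·(12/5)²·(8/5)/4² = 126/125 kN·m
Load 2 — applied couple M₀=6 kN·m at a=1 m (b=L-a=3):
  M_2 = R_Ax - M_A - M₀  [x>a] with R_A=27/16, M_A=-9/8 = (27/16)·3 - (-9/8) - 6 = 3/16 kN·m
Load 3 — uniform load w=6 kN/m over full span:
  M_3 = wLx/2 - wL²/12 - wx²/2 = 6·4·3/2 - 6·4²/12 - 6·3²/2 = 1 kN·m
Superposition: M = Σ M_i = 4391/2000 kN·m ≈ 2.195500 kN·m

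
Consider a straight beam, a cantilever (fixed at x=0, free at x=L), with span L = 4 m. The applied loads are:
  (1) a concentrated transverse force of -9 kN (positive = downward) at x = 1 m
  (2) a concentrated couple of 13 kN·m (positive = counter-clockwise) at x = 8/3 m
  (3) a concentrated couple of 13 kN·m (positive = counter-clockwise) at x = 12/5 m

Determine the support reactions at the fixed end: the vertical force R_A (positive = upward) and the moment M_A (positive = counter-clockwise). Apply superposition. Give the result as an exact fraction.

Load 1 — point force P=-9 kN at a=1 m (b=L-a=3):
  R_A = P = (-9) = -9 kN
  M_A = Pa = (-9)·1 = -9 kN·m
Load 2 — applied couple M₀=13 kN·m at a=8/3 m (b=L-a=4/3):
  R_A = 0 kN
  M_A = -M₀ = -13 kN·m
Load 3 — applied couple M₀=13 kN·m at a=12/5 m (b=L-a=8/5):
  R_A = 0 kN
  M_A = -M₀ = -13 kN·m
Superposition: R_A = -9 kN, M_A = -35 kN·m

R_A = -9 kN, M_A = -35 kN·m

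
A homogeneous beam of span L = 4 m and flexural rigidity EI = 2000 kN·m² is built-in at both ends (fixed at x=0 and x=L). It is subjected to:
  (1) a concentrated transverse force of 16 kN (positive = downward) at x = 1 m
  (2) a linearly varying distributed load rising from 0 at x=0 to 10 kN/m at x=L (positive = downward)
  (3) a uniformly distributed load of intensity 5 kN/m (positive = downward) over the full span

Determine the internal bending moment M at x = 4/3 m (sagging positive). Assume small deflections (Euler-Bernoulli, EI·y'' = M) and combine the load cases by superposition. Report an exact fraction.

Load 1 — point force P=16 kN at a=1 m (b=L-a=3):
  M_1 = Pa²(a+3b)(L-x)/L³ - Pa²b/L²  [x>a] = 16·1²·(1+3·3)·(4-(4/3))/4³ - 16·1²·3/4² = 11/3 kN·m
Load 2 — triangular load w₀=10 kN/m (0→w₀ over full span):
  M_2 = 3w₀Lx/20 - w₀L²/30 - w₀x³/(6L) = 3·10·4·(4/3)/20 - 10·4²/30 - 10·(4/3)³/(6·4) = 136/81 kN·m
Load 3 — uniform load w=5 kN/m over full span:
  M_3 = wLx/2 - wL²/12 - wx²/2 = 5·4·(4/3)/2 - 5·4²/12 - 5·(4/3)²/2 = 20/9 kN·m
Superposition: M = Σ M_i = 613/81 kN·m ≈ 7.567901 kN·m

M(4/3) = 613/81 kN·m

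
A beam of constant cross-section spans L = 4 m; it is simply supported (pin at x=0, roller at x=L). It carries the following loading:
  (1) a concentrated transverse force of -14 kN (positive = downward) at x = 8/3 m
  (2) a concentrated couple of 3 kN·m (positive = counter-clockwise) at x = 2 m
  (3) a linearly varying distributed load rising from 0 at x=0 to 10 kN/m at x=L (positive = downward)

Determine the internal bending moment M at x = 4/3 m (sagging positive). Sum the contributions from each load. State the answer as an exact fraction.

Load 1 — point force P=-14 kN at a=8/3 m (b=L-a=4/3):
  M_1 = Pbx/L  [x≤a] = (-14)·(4/3)·(4/3)/4 = -56/9 kN·m
Load 2 — applied couple M₀=3 kN·m at a=2 m (b=L-a=2):
  M_2 = M₀x/L  [x≤a] = 3·(4/3)/4 = 1 kN·m
Load 3 — triangular load w₀=10 kN/m (0→w₀ over full span):
  M_3 = w₀Lx/6 - w₀x³/(6L) = 10·4·(4/3)/6 - 10·(4/3)³/(6·4) = 640/81 kN·m
Superposition: M = Σ M_i = 217/81 kN·m ≈ 2.679012 kN·m

M(4/3) = 217/81 kN·m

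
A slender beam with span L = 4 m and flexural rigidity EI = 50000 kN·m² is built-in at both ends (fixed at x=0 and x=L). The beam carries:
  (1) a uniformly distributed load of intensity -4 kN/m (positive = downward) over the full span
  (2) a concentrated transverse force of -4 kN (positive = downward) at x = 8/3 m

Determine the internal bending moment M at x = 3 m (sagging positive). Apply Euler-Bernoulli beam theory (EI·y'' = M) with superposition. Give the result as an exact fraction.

Load 1 — uniform load w=-4 kN/m over full span:
  M_1 = wLx/2 - wL²/12 - wx²/2 = (-4)·4·3/2 - (-4)·4²/12 - (-4)·3²/2 = -2/3 kN·m
Load 2 — point force P=-4 kN at a=8/3 m (b=L-a=4/3):
  M_2 = Pa²(a+3b)(L-x)/L³ - Pa²b/L²  [x>a] = (-4)·(8/3)²·((8/3)+3·(4/3))·(4-3)/4³ - (-4)·(8/3)²·(4/3)/4² = -16/27 kN·m
Superposition: M = Σ M_i = -34/27 kN·m ≈ -1.259259 kN·m

M(3) = -34/27 kN·m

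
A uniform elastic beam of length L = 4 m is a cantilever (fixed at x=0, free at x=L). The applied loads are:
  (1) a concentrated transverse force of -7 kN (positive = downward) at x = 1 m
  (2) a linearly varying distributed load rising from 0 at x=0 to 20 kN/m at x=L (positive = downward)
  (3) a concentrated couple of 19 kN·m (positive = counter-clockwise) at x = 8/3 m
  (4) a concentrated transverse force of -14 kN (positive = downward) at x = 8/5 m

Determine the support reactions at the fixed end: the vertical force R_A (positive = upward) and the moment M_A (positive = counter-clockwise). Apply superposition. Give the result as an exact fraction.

R_A = 19 kN, M_A = 874/15 kN·m

Load 1 — point force P=-7 kN at a=1 m (b=L-a=3):
  R_A = P = (-7) = -7 kN
  M_A = Pa = (-7)·1 = -7 kN·m
Load 2 — triangular load w₀=20 kN/m (0→w₀ over full span):
  R_A = w₀L/2 = 20·4/2 = 40 kN
  M_A = w₀L²/3 = 20·4²/3 = 320/3 kN·m
Load 3 — applied couple M₀=19 kN·m at a=8/3 m (b=L-a=4/3):
  R_A = 0 kN
  M_A = -M₀ = -19 kN·m
Load 4 — point force P=-14 kN at a=8/5 m (b=L-a=12/5):
  R_A = P = (-14) = -14 kN
  M_A = Pa = (-14)·(8/5) = -112/5 kN·m
Superposition: R_A = 19 kN, M_A = 874/15 kN·m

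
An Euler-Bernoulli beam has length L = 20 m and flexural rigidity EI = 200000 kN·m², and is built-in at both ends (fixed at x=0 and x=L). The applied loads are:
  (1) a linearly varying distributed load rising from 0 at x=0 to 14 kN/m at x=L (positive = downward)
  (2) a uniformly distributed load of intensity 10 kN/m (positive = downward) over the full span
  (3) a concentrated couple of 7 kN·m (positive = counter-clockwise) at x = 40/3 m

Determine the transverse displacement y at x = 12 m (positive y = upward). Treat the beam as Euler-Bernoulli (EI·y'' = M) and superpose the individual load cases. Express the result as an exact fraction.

Load 1 — triangular load w₀=14 kN/m (0→w₀ over full span):
  y_1 = -w₀x²(L-x)²(x+2L)/(120LEI) = -14·12²·(20-12)²·(12+2·20)/(120·20·200000) = -1092/78125 m
Load 2 — uniform load w=10 kN/m over full span:
  y_2 = -wx²(L-x)²/(24EI) = -10·12²·(20-12)²/(24·200000) = -12/625 m
Load 3 — applied couple M₀=7 kN·m at a=40/3 m (b=L-a=20/3):
  y_3 = (R_Ax³/6 - M_Ax²/2)/EI  [x≤a] with R_A=7/15, M_A=7/3 = ((7/15)·12³/6 - (7/3)·12²/2)/200000 = -21/125000 m
Superposition: y = Σ y_i = -20841/625000 m ≈ -0.033346 m

y(12) = -20841/625000 m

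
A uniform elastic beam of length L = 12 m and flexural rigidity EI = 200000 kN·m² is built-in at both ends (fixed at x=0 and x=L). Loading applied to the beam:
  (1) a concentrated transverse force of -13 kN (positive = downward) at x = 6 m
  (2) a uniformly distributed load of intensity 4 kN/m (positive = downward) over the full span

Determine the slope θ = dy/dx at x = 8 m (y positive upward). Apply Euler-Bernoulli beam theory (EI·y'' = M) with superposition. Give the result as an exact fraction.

θ(8) = 1/12000 rad

Load 1 — point force P=-13 kN at a=6 m (b=L-a=6):
  θ_1 = Pa²(L-x)(2bL-(3b+a)(L-x))/(2L³EI)  [x>a] = (-13)·6²·(12-8)·(2·6·12-(3·6+6)·(12-8))/(2·12³·200000) = -13/100000 rad
Load 2 — uniform load w=4 kN/m over full span:
  θ_2 = -wx(L-x)(L-2x)/(12EI) = -4·8·(12-8)·(12-2·8)/(12·200000) = 2/9375 rad
Superposition: θ = Σ θ_i = 1/12000 rad ≈ 0.000083 rad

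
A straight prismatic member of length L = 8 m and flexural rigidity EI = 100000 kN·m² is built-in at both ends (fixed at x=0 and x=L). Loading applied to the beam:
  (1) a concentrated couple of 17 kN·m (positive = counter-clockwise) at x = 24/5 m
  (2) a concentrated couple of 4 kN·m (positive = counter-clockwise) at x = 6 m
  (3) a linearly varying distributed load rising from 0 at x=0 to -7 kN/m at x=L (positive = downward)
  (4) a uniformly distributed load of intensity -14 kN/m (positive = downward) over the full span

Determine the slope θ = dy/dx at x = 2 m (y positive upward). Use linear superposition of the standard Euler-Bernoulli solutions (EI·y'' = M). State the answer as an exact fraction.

θ(2) = 12703/20000000 rad

Load 1 — applied couple M₀=17 kN·m at a=24/5 m (b=L-a=16/5):
  θ_1 = (R_Ax²/2 - M_Ax)/EI  [x≤a] with R_A=153/50, M_A=136/25 = ((153/50)·2²/2 - (136/25)·2)/100000 = -119/2500000 rad
Load 2 — applied couple M₀=4 kN·m at a=6 m (b=L-a=2):
  θ_2 = (R_Ax²/2 - M_Ax)/EI  [x≤a] with R_A=9/16, M_A=5/4 = ((9/16)·2²/2 - (5/4)·2)/100000 = -11/800000 rad
Load 3 — triangular load w₀=-7 kN/m (0→w₀ over full span):
  θ_3 = -w₀(2x(L-x)(L-2x)(x+2L)+x²(L-x)²)/(120LEI) = -(-7)·(2·2·(8-2)·(8-2·2)·(2+2·8)+2²·(8-2)²)/(120·8·100000) = 273/2000000 rad
Load 4 — uniform load w=-14 kN/m over full span:
  θ_4 = -wx(L-x)(L-2x)/(12EI) = -(-14)·2·(8-2)·(8-2·2)/(12·100000) = 7/12500 rad
Superposition: θ = Σ θ_i = 12703/20000000 rad ≈ 0.000635 rad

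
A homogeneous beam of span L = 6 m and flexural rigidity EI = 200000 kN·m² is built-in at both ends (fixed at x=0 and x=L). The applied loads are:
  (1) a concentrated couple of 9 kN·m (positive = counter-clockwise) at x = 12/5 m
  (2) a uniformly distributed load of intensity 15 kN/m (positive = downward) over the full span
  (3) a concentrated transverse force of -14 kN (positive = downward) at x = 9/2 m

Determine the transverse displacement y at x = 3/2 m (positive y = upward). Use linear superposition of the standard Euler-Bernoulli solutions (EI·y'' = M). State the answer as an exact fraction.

Load 1 — applied couple M₀=9 kN·m at a=12/5 m (b=L-a=18/5):
  y_1 = (R_Ax³/6 - M_Ax²/2)/EI  [x≤a] with R_A=54/25, M_A=27/25 = ((54/25)·(3/2)³/6 - (27/25)·(3/2)²/2)/200000 = 0 m
Load 2 — uniform load w=15 kN/m over full span:
  y_2 = -wx²(L-x)²/(24EI) = -15·(3/2)²·(6-(3/2))²/(24·200000) = -729/5120000 m
Load 3 — point force P=-14 kN at a=9/2 m (b=L-a=3/2):
  y_3 = -Pb²x²(3aL-(3a+b)x)/(6L³EI)  [x≤a] = -(-14)·(3/2)²·(3/2)²·(3·(9/2)·6-(3·(9/2)+(3/2))·(3/2))/(6·6³·200000) = 819/51200000 m
Superposition: y = Σ y_i = -6471/51200000 m ≈ -0.000126 m

y(3/2) = -6471/51200000 m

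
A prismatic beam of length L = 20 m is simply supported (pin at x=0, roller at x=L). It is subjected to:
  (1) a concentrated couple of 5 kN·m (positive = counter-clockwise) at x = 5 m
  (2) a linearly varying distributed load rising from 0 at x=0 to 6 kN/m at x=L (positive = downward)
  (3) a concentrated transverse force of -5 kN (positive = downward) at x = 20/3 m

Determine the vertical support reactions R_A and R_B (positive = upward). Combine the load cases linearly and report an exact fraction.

R_A = 203/12 kN, R_B = 457/12 kN

Load 1 — applied couple M₀=5 kN·m at a=5 m (b=L-a=15):
  R_A = M₀/L = 5/20 = 1/4 kN
  R_B = -M₀/L = -5/20 = -1/4 kN
Load 2 — triangular load w₀=6 kN/m (0→w₀ over full span):
  R_A = w₀L/6 = 6·20/6 = 20 kN
  R_B = w₀L/3 = 6·20/3 = 40 kN
Load 3 — point force P=-5 kN at a=20/3 m (b=L-a=40/3):
  R_A = Pb/L = (-5)·(40/3)/20 = -10/3 kN
  R_B = Pa/L = (-5)·(20/3)/20 = -5/3 kN
Superposition: R_A = 203/12 kN, R_B = 457/12 kN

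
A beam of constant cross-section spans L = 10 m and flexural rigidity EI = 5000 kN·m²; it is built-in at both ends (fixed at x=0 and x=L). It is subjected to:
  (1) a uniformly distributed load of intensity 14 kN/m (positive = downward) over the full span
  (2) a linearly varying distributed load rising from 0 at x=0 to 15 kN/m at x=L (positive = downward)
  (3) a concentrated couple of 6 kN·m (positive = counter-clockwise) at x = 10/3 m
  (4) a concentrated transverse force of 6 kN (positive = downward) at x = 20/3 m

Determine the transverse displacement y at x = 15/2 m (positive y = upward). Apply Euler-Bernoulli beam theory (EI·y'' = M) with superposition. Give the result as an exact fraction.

Load 1 — uniform load w=14 kN/m over full span:
  y_1 = -wx²(L-x)²/(24EI) = -14·(15/2)²·(10-(15/2))²/(24·5000) = -21/512 m
Load 2 — triangular load w₀=15 kN/m (0→w₀ over full span):
  y_2 = -w₀x²(L-x)²(x+2L)/(120LEI) = -15·(15/2)²·(10-(15/2))²·((15/2)+2·10)/(120·10·5000) = -99/4096 m
Load 3 — applied couple M₀=6 kN·m at a=10/3 m (b=L-a=20/3):
  y_3 = (R_Ax³/6 - M_Ax²/2 - M₀(x-a)²/2)/EI  [x>a] with R_A=4/5, M_A=0 = ((4/5)·(15/2)³/6 - 0·(15/2)²/2 - 6·((15/2)-(10/3))²/2)/5000 = 1/1200 m
Load 4 — point force P=6 kN at a=20/3 m (b=L-a=10/3):
  y_4 = -Pa²(L-x)²(3bL-(3b+a)(L-x))/(6L³EI)  [x>a] = -6·(20/3)²·(10-(15/2))²·(3·(10/3)·10-(3·(10/3)+(20/3))·(10-(15/2)))/(6·10³·5000) = -7/2160 m
Superposition: y = Σ y_i = -186881/2764800 m ≈ -0.067593 m

y(15/2) = -186881/2764800 m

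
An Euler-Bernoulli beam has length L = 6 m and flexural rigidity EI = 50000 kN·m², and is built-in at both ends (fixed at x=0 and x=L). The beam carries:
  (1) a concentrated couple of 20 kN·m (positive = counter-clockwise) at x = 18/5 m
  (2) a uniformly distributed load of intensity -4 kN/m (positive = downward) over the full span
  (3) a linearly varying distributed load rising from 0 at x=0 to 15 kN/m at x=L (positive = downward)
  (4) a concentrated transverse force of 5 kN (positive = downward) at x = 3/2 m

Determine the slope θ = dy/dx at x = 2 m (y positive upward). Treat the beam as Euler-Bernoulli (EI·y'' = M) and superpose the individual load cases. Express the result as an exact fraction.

Load 1 — applied couple M₀=20 kN·m at a=18/5 m (b=L-a=12/5):
  θ_1 = (R_Ax²/2 - M_Ax)/EI  [x≤a] with R_A=24/5, M_A=32/5 = ((24/5)·2²/2 - (32/5)·2)/50000 = -1/15625 rad
Load 2 — uniform load w=-4 kN/m over full span:
  θ_2 = -wx(L-x)(L-2x)/(12EI) = -(-4)·2·(6-2)·(6-2·2)/(12·50000) = 1/9375 rad
Load 3 — triangular load w₀=15 kN/m (0→w₀ over full span):
  θ_3 = -w₀(2x(L-x)(L-2x)(x+2L)+x²(L-x)²)/(120LEI) = -15·(2·2·(6-2)·(6-2·2)·(2+2·6)+2²·(6-2)²)/(120·6·50000) = -2/9375 rad
Load 4 — point force P=5 kN at a=3/2 m (b=L-a=9/2):
  θ_4 = Pa²(L-x)(2bL-(3b+a)(L-x))/(2L³EI)  [x>a] = 5·(3/2)²·(6-2)·(2·(9/2)·6-(3·(9/2)+(3/2))·(6-2))/(2·6³·50000) = -1/80000 rad
Superposition: θ = Σ θ_i = -1099/6000000 rad ≈ -0.000183 rad

θ(2) = -1099/6000000 rad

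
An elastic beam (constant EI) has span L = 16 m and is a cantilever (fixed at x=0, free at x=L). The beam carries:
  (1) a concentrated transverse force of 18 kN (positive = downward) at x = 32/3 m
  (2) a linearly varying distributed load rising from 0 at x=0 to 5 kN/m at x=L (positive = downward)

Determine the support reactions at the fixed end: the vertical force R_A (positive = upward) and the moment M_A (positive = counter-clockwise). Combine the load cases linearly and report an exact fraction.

Load 1 — point force P=18 kN at a=32/3 m (b=L-a=16/3):
  R_A = P = 18 kN
  M_A = Pa = 18·(32/3) = 192 kN·m
Load 2 — triangular load w₀=5 kN/m (0→w₀ over full span):
  R_A = w₀L/2 = 5·16/2 = 40 kN
  M_A = w₀L²/3 = 5·16²/3 = 1280/3 kN·m
Superposition: R_A = 58 kN, M_A = 1856/3 kN·m

R_A = 58 kN, M_A = 1856/3 kN·m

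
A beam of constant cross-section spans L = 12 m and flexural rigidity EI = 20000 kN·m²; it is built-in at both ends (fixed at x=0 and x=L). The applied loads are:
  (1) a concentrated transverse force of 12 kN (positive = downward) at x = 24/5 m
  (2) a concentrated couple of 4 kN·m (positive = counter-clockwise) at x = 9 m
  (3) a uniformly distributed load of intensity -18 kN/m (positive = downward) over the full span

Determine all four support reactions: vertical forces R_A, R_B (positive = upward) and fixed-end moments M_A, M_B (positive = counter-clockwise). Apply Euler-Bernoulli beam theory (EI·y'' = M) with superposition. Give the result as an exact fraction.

R_A = -99849/1000 kN, M_A = -97007/500 kN·m, R_B = -104151/1000 kN, M_B = 100713/500 kN·m

Load 1 — point force P=12 kN at a=24/5 m (b=L-a=36/5):
  R_A = Pb²(3a+b)/L³ = 12·(36/5)²·(3·(24/5)+(36/5))/12³ = 972/125 kN
  M_A = Pab²/L² = 12·(24/5)·(36/5)²/12² = 2592/125 kN·m
  R_B = Pa²(a+3b)/L³ = 12·(24/5)²·((24/5)+3·(36/5))/12³ = 528/125 kN
  M_B = -Pa²b/L² = -12·(24/5)²·(36/5)/12² = -1728/125 kN·m
Load 2 — applied couple M₀=4 kN·m at a=9 m (b=L-a=3):
  R_A = 6M₀ab/L³ = 6·4·9·3/12³ = 3/8 kN
  M_A = M₀b(2a-b)/L² = 4·3·(2·9-3)/12² = 5/4 kN·m
  R_B = -6M₀ab/L³ = -6·4·9·3/12³ = -3/8 kN
  M_B = M₀a(2b-a)/L² = 4·9·(2·3-9)/12² = -3/4 kN·m
Load 3 — uniform load w=-18 kN/m over full span:
  R_A = wL/2 = (-18)·12/2 = -108 kN
  M_A = wL²/12 = (-18)·12²/12 = -216 kN·m
  R_B = wL/2 = (-18)·12/2 = -108 kN
  M_B = -wL²/12 = -(-18)·12²/12 = 216 kN·m
Superposition: R_A = -99849/1000 kN, M_A = -97007/500 kN·m, R_B = -104151/1000 kN, M_B = 100713/500 kN·m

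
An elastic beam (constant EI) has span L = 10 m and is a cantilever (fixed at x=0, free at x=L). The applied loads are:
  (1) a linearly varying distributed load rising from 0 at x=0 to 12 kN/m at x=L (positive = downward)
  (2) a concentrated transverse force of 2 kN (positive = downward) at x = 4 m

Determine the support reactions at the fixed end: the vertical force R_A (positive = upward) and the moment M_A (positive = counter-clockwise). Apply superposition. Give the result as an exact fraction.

Load 1 — triangular load w₀=12 kN/m (0→w₀ over full span):
  R_A = w₀L/2 = 12·10/2 = 60 kN
  M_A = w₀L²/3 = 12·10²/3 = 400 kN·m
Load 2 — point force P=2 kN at a=4 m (b=L-a=6):
  R_A = P = 2 kN
  M_A = Pa = 2·4 = 8 kN·m
Superposition: R_A = 62 kN, M_A = 408 kN·m

R_A = 62 kN, M_A = 408 kN·m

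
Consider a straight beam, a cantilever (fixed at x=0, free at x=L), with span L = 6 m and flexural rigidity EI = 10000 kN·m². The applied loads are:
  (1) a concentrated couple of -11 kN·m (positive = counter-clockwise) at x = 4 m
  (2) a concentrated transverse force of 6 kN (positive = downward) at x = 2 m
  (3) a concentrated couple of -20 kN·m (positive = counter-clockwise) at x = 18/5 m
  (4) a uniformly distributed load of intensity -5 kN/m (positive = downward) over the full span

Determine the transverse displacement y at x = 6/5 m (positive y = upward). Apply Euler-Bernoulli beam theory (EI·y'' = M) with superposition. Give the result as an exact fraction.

Load 1 — applied couple M₀=-11 kN·m at a=4 m (b=L-a=2):
  y_1 = M₀x²/(2EI)  [x≤a] = (-11)·(6/5)²/(2·10000) = -99/125000 m
Load 2 — point force P=6 kN at a=2 m (b=L-a=4):
  y_2 = -Px²(3a-x)/(6EI)  [x≤a] = -6·(6/5)²·(3·2-(6/5))/(6·10000) = -54/78125 m
Load 3 — applied couple M₀=-20 kN·m at a=18/5 m (b=L-a=12/5):
  y_3 = M₀x²/(2EI)  [x≤a] = (-20)·(6/5)²/(2·10000) = -9/6250 m
Load 4 — uniform load w=-5 kN/m over full span:
  y_4 = -wx²(x²-4Lx+6L²)/(24EI) = -(-5)·(6/5)²·((6/5)²-4·6·(6/5)+6·6²)/(24·10000) = 3537/625000 m
Superposition: y = Σ y_i = 171/62500 m ≈ 0.002736 m

y(6/5) = 171/62500 m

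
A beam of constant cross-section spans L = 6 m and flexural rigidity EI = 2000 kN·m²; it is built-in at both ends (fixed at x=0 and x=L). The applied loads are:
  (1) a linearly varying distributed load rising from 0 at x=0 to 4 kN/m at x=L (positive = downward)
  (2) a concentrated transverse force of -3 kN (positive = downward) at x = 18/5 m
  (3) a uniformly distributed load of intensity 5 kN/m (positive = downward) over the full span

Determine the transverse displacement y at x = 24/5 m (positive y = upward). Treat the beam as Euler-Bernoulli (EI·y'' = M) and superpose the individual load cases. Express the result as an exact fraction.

y(24/5) = -33993/7812500 m

Load 1 — triangular load w₀=4 kN/m (0→w₀ over full span):
  y_1 = -w₀x²(L-x)²(x+2L)/(120LEI) = -4·(24/5)²·(6-(24/5))²·((24/5)+2·6)/(120·6·2000) = -3024/1953125 m
Load 2 — point force P=-3 kN at a=18/5 m (b=L-a=12/5):
  y_2 = -Pa²(L-x)²(3bL-(3b+a)(L-x))/(6L³EI)  [x>a] = -(-3)·(18/5)²·(6-(24/5))²·(3·(12/5)·6-(3·(12/5)+(18/5))·(6-(24/5)))/(6·6³·2000) = 5103/7812500 m
Load 3 — uniform load w=5 kN/m over full span:
  y_3 = -wx²(L-x)²/(24EI) = -5·(24/5)²·(6-(24/5))²/(24·2000) = -54/15625 m
Superposition: y = Σ y_i = -33993/7812500 m ≈ -0.004351 m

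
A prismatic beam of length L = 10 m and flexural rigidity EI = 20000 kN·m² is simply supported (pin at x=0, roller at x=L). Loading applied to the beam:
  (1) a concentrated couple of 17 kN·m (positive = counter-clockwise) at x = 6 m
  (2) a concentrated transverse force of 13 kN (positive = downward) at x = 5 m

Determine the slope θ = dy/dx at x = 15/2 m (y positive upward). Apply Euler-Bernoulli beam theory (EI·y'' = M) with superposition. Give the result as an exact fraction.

θ(15/2) = 4111/1200000 rad

Load 1 — applied couple M₀=17 kN·m at a=6 m (b=L-a=4):
  θ_1 = (M₀x²/(2L)-M₀(x-a)+C₁)/EI  [x>a] with C₁=M₀(3b²-L²)/(6L)=-221/15 = (17·(15/2)²/(2·10)-17·((15/2)-6)+(-221/15))/20000 = 1819/4800000 rad
Load 2 — point force P=13 kN at a=5 m (b=L-a=5):
  θ_2 = -Pa(2L²-6Lx+3x²+a²)/(6LEI)  [x>a] = -13·5·(2·10²-6·10·(15/2)+3·(15/2)²+5²)/(6·10·20000) = 39/12800 rad
Superposition: θ = Σ θ_i = 4111/1200000 rad ≈ 0.003426 rad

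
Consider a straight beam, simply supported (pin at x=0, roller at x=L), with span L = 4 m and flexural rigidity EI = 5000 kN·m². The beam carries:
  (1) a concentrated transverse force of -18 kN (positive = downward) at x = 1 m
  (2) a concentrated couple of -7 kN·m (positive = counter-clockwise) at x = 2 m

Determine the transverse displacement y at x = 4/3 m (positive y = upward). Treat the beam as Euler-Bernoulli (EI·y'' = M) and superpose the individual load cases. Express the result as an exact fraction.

Load 1 — point force P=-18 kN at a=1 m (b=L-a=3):
  y_1 = -Pa(L-x)(2Lx-a²-x²)/(6LEI)  [x>a] = -(-18)·1·(4-(4/3))·(2·4·(4/3)-1²-(4/3)²)/(6·4·5000) = 71/22500 m
Load 2 — applied couple M₀=-7 kN·m at a=2 m (b=L-a=2):
  y_2 = (M₀x³/(6L)+C₁x)/EI  [x≤a] with C₁=M₀(3b²-L²)/(6L)=7/6 = ((-7)·(4/3)³/(6·4)+(7/6)·(4/3))/5000 = 7/40500 m
Superposition: y = Σ y_i = 337/101250 m ≈ 0.003328 m

y(4/3) = 337/101250 m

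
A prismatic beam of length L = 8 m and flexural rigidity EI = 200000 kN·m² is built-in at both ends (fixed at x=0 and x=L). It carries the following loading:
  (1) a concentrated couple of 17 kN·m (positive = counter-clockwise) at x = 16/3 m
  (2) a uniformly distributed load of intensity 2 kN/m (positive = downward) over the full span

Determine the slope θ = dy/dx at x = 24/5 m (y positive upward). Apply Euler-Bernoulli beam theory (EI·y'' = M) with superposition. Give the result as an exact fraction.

θ(24/5) = 149/3125000 rad

Load 1 — applied couple M₀=17 kN·m at a=16/3 m (b=L-a=8/3):
  θ_1 = (R_Ax²/2 - M_Ax)/EI  [x≤a] with R_A=17/6, M_A=17/3 = ((17/6)·(24/5)²/2 - (17/3)·(24/5))/200000 = 17/625000 rad
Load 2 — uniform load w=2 kN/m over full span:
  θ_2 = -wx(L-x)(L-2x)/(12EI) = -2·(24/5)·(8-(24/5))·(8-2·(24/5))/(12·200000) = 8/390625 rad
Superposition: θ = Σ θ_i = 149/3125000 rad ≈ 0.000048 rad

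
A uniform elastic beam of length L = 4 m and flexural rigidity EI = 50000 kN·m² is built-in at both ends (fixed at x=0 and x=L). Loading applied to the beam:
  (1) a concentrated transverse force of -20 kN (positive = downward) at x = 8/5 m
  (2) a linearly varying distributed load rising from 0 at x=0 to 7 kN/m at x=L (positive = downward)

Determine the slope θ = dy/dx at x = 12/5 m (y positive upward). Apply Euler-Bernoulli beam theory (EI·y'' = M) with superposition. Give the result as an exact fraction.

θ(12/5) = -4/78125 rad

Load 1 — point force P=-20 kN at a=8/5 m (b=L-a=12/5):
  θ_1 = Pa²(L-x)(2bL-(3b+a)(L-x))/(2L³EI)  [x>a] = (-20)·(8/5)²·(4-(12/5))·(2·(12/5)·4-(3·(12/5)+(8/5))·(4-(12/5)))/(2·4³·50000) = -128/1953125 rad
Load 2 — triangular load w₀=7 kN/m (0→w₀ over full span):
  θ_2 = -w₀(2x(L-x)(L-2x)(x+2L)+x²(L-x)²)/(120LEI) = -7·(2·(12/5)·(4-(12/5))·(4-2·(12/5))·((12/5)+2·4)+(12/5)²·(4-(12/5))²)/(120·4·50000) = 28/1953125 rad
Superposition: θ = Σ θ_i = -4/78125 rad ≈ -0.000051 rad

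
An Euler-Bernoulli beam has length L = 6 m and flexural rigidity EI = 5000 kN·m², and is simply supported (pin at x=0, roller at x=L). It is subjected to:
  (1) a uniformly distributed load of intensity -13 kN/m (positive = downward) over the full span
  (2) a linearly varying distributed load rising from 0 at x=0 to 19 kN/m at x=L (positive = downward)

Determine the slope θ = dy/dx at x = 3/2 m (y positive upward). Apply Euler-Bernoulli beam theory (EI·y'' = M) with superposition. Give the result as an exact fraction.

θ(3/2) = 27321/6400000 rad

Load 1 — uniform load w=-13 kN/m over full span:
  θ_1 = -w(L³-6Lx²+4x³)/(24EI) = -(-13)·(6³-6·6·(3/2)²+4·(3/2)³)/(24·5000) = 1287/80000 rad
Load 2 — triangular load w₀=19 kN/m (0→w₀ over full span):
  θ_2 = -w₀(7L⁴-30L²x²+15x⁴)/(360LEI) = -19·(7·6⁴-30·6²·(3/2)²+15·(3/2)⁴)/(360·6·5000) = -75639/6400000 rad
Superposition: θ = Σ θ_i = 27321/6400000 rad ≈ 0.004269 rad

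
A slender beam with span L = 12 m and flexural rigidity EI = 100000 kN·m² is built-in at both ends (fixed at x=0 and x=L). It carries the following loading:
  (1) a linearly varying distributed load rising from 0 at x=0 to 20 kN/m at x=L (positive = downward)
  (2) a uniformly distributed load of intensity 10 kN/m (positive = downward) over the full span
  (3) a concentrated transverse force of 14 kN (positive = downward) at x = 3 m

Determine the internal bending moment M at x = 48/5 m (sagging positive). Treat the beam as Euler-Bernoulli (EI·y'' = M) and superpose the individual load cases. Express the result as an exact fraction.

M(48/5) = -717/200 kN·m

Load 1 — triangular load w₀=20 kN/m (0→w₀ over full span):
  M_1 = 3w₀Lx/20 - w₀L²/30 - w₀x³/(6L) = 3·20·12·(48/5)/20 - 20·12²/30 - 20·(48/5)³/(6·12) = 96/25 kN·m
Load 2 — uniform load w=10 kN/m over full span:
  M_2 = wLx/2 - wL²/12 - wx²/2 = 10·12·(48/5)/2 - 10·12²/12 - 10·(48/5)²/2 = -24/5 kN·m
Load 3 — point force P=14 kN at a=3 m (b=L-a=9):
  M_3 = Pa²(a+3b)(L-x)/L³ - Pa²b/L²  [x>a] = 14·3²·(3+3·9)·(12-(48/5))/12³ - 14·3²·9/12² = -21/8 kN·m
Superposition: M = Σ M_i = -717/200 kN·m ≈ -3.585000 kN·m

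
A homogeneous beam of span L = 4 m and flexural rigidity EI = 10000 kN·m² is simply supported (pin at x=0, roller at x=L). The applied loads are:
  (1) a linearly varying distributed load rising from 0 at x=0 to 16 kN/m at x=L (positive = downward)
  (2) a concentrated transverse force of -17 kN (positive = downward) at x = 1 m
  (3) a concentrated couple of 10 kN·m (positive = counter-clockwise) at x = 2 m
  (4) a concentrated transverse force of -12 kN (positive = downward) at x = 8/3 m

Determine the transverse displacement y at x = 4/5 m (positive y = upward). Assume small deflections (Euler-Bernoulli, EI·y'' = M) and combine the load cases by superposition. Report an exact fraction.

y(4/5) = 1608409/8437500000 m

Load 1 — triangular load w₀=16 kN/m (0→w₀ over full span):
  y_1 = -w₀x(7L⁴-10L²x²+3x⁴)/(360LEI) = -16·(4/5)·(7·4⁴-10·4²·(4/5)²+3·(4/5)⁴)/(360·4·10000) = -44032/29296875 m
Load 2 — point force P=-17 kN at a=1 m (b=L-a=3):
  y_2 = -Pbx(L²-b²-x²)/(6LEI)  [x≤a] = -(-17)·3·(4/5)·(4²-3²-(4/5)²)/(6·4·10000) = 2703/2500000 m
Load 3 — applied couple M₀=10 kN·m at a=2 m (b=L-a=2):
  y_3 = (M₀x³/(6L)+C₁x)/EI  [x≤a] with C₁=M₀(3b²-L²)/(6L)=-5/3 = (10·(4/5)³/(6·4)+(-5/3)·(4/5))/10000 = -7/62500 m
Load 4 — point force P=-12 kN at a=8/3 m (b=L-a=4/3):
  y_4 = -Pbx(L²-b²-x²)/(6LEI)  [x≤a] = -(-12)·(4/3)·(4/5)·(4²-(4/3)²-(4/5)²)/(6·4·10000) = 1528/2109375 m
Superposition: y = Σ y_i = 1608409/8437500000 m ≈ 0.000191 m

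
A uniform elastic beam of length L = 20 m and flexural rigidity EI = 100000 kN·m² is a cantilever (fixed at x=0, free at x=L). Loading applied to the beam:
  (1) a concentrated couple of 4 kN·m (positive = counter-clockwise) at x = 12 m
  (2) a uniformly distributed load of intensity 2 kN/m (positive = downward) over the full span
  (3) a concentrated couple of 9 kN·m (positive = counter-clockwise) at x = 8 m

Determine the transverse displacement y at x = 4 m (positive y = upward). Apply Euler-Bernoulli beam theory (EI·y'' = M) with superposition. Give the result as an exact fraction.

Load 1 — applied couple M₀=4 kN·m at a=12 m (b=L-a=8):
  y_1 = M₀x²/(2EI)  [x≤a] = 4·4²/(2·100000) = 1/3125 m
Load 2 — uniform load w=2 kN/m over full span:
  y_2 = -wx²(x²-4Lx+6L²)/(24EI) = -2·4²·(4²-4·20·4+6·20²)/(24·100000) = -262/9375 m
Load 3 — applied couple M₀=9 kN·m at a=8 m (b=L-a=12):
  y_3 = M₀x²/(2EI)  [x≤a] = 9·4²/(2·100000) = 9/12500 m
Superposition: y = Σ y_i = -1009/37500 m ≈ -0.026907 m

y(4) = -1009/37500 m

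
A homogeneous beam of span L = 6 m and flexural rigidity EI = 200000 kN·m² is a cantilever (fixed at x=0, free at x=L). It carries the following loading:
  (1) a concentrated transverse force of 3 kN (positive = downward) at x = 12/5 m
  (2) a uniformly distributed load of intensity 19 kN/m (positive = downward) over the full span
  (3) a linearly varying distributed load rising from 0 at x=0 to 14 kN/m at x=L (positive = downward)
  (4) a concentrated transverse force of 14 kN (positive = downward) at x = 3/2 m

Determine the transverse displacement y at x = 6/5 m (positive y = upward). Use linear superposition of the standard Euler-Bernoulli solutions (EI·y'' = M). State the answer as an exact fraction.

Load 1 — point force P=3 kN at a=12/5 m (b=L-a=18/5):
  y_1 = -Px²(3a-x)/(6EI)  [x≤a] = -3·(6/5)²·(3·(12/5)-(6/5))/(6·200000) = -27/1250000 m
Load 2 — uniform load w=19 kN/m over full span:
  y_2 = -wx²(x²-4Lx+6L²)/(24EI) = -19·(6/5)²·((6/5)²-4·6·(6/5)+6·6²)/(24·200000) = -67203/62500000 m
Load 3 — triangular load w₀=14 kN/m (0→w₀ over full span):
  y_3 = (w₀Lx³/12-w₀L²x²/6-w₀x⁵/(120L))/EI = (14·6·(6/5)³/12-14·6²·(6/5)²/6-14·(6/5)⁵/(120·6))/200000 = -425439/781250000 m
Load 4 — point force P=14 kN at a=3/2 m (b=L-a=9/2):
  y_4 = -Px²(3a-x)/(6EI)  [x≤a] = -14·(6/5)²·(3·(3/2)-(6/5))/(6·200000) = -693/12500000 m
Superposition: y = Σ y_i = -82854/48828125 m ≈ -0.001697 m

y(6/5) = -82854/48828125 m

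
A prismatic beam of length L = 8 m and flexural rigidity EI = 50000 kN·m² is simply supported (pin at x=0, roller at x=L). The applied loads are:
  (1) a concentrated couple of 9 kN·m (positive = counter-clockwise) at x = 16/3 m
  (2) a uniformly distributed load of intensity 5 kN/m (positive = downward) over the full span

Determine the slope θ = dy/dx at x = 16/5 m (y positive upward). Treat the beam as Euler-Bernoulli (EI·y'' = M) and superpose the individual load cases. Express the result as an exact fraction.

Load 1 — applied couple M₀=9 kN·m at a=16/3 m (b=L-a=8/3):
  θ_1 = (M₀x²/(2L)+C₁)/EI  [x≤a] with C₁=M₀(3b²-L²)/(6L)=-8 = (9·(16/5)²/(2·8)+(-8))/50000 = -7/156250 rad
Load 2 — uniform load w=5 kN/m over full span:
  θ_2 = -w(L³-6Lx²+4x³)/(24EI) = -5·(8³-6·8·(16/5)²+4·(16/5)³)/(24·50000) = -148/234375 rad
Superposition: θ = Σ θ_i = -317/468750 rad ≈ -0.000676 rad

θ(16/5) = -317/468750 rad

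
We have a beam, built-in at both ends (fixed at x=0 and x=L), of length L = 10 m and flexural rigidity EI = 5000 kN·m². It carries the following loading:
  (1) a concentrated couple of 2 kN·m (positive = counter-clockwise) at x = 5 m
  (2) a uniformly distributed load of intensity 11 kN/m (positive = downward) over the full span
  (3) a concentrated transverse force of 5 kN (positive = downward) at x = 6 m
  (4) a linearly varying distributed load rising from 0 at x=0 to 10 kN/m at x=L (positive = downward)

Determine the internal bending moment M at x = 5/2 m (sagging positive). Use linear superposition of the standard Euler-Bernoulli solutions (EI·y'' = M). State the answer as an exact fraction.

M(5/2) = 3089/240 kN·m

Load 1 — applied couple M₀=2 kN·m at a=5 m (b=L-a=5):
  M_1 = R_Ax - M_A  [x≤a] with R_A=3/10, M_A=1/2 = (3/10)·(5/2) - (1/2) = 1/4 kN·m
Load 2 — uniform load w=11 kN/m over full span:
  M_2 = wLx/2 - wL²/12 - wx²/2 = 11·10·(5/2)/2 - 11·10²/12 - 11·(5/2)²/2 = 275/24 kN·m
Load 3 — point force P=5 kN at a=6 m (b=L-a=4):
  M_3 = Pb²(3a+b)x/L³ - Pab²/L²  [x≤a] = 5·4²·(3·6+4)·(5/2)/10³ - 5·6·4²/10² = -2/5 kN·m
Load 4 — triangular load w₀=10 kN/m (0→w₀ over full span):
  M_4 = 3w₀Lx/20 - w₀L²/30 - w₀x³/(6L) = 3·10·10·(5/2)/20 - 10·10²/30 - 10·(5/2)³/(6·10) = 25/16 kN·m
Superposition: M = Σ M_i = 3089/240 kN·m ≈ 12.870833 kN·m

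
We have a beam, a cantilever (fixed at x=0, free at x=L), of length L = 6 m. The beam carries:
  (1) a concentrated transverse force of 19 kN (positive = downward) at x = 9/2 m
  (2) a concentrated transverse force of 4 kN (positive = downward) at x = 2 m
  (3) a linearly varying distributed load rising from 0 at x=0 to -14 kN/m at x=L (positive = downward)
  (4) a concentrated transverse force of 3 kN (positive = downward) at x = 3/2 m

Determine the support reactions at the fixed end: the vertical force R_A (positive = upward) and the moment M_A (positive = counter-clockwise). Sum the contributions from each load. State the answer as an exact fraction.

Load 1 — point force P=19 kN at a=9/2 m (b=L-a=3/2):
  R_A = P = 19 kN
  M_A = Pa = 19·(9/2) = 171/2 kN·m
Load 2 — point force P=4 kN at a=2 m (b=L-a=4):
  R_A = P = 4 kN
  M_A = Pa = 4·2 = 8 kN·m
Load 3 — triangular load w₀=-14 kN/m (0→w₀ over full span):
  R_A = w₀L/2 = (-14)·6/2 = -42 kN
  M_A = w₀L²/3 = (-14)·6²/3 = -168 kN·m
Load 4 — point force P=3 kN at a=3/2 m (b=L-a=9/2):
  R_A = P = 3 kN
  M_A = Pa = 3·(3/2) = 9/2 kN·m
Superposition: R_A = -16 kN, M_A = -70 kN·m

R_A = -16 kN, M_A = -70 kN·m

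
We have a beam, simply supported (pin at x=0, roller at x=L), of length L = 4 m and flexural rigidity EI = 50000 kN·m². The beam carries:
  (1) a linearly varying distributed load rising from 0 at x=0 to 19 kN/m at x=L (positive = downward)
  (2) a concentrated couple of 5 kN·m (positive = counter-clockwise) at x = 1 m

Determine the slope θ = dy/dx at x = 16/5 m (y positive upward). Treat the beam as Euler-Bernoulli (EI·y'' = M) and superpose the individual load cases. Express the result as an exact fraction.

Load 1 — triangular load w₀=19 kN/m (0→w₀ over full span):
  θ_1 = -w₀(7L⁴-30L²x²+15x⁴)/(360LEI) = -19·(7·4⁴-30·4²·(16/5)²+15·(16/5)⁴)/(360·4·50000) = 14383/35156250 rad
Load 2 — applied couple M₀=5 kN·m at a=1 m (b=L-a=3):
  θ_2 = (M₀x²/(2L)-M₀(x-a)+C₁)/EI  [x>a] with C₁=M₀(3b²-L²)/(6L)=55/24 = (5·(16/5)²/(2·4)-5·((16/5)-1)+(55/24))/50000 = -277/6000000 rad
Superposition: θ = Σ θ_i = 816637/2250000000 rad ≈ 0.000363 rad

θ(16/5) = 816637/2250000000 rad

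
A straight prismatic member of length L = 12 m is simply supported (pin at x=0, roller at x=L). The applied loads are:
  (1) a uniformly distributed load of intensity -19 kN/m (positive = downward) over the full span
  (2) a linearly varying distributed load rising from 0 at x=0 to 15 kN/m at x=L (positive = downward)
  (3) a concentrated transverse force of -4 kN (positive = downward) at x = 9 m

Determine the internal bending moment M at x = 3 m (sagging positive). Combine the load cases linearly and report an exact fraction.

M(3) = -1401/8 kN·m

Load 1 — uniform load w=-19 kN/m over full span:
  M_1 = wx(L-x)/2 = (-19)·3·(12-3)/2 = -513/2 kN·m
Load 2 — triangular load w₀=15 kN/m (0→w₀ over full span):
  M_2 = w₀Lx/6 - w₀x³/(6L) = 15·12·3/6 - 15·3³/(6·12) = 675/8 kN·m
Load 3 — point force P=-4 kN at a=9 m (b=L-a=3):
  M_3 = Pbx/L  [x≤a] = (-4)·3·3/12 = -3 kN·m
Superposition: M = Σ M_i = -1401/8 kN·m ≈ -175.125000 kN·m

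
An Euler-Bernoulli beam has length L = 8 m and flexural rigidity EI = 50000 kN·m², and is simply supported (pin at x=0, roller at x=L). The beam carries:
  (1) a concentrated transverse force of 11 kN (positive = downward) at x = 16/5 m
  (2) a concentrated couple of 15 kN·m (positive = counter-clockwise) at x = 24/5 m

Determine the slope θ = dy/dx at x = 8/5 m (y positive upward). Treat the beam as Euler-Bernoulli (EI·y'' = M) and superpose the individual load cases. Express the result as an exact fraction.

θ(8/5) = -697/781250 rad

Load 1 — point force P=11 kN at a=16/5 m (b=L-a=24/5):
  θ_1 = -Pb(L²-b²-3x²)/(6LEI)  [x≤a] = -11·(24/5)·(8²-(24/5)²-3·(8/5)²)/(6·8·50000) = -286/390625 rad
Load 2 — applied couple M₀=15 kN·m at a=24/5 m (b=L-a=16/5):
  θ_2 = (M₀x²/(2L)+C₁)/EI  [x≤a] with C₁=M₀(3b²-L²)/(6L)=-52/5 = (15·(8/5)²/(2·8)+(-52/5))/50000 = -1/6250 rad
Superposition: θ = Σ θ_i = -697/781250 rad ≈ -0.000892 rad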